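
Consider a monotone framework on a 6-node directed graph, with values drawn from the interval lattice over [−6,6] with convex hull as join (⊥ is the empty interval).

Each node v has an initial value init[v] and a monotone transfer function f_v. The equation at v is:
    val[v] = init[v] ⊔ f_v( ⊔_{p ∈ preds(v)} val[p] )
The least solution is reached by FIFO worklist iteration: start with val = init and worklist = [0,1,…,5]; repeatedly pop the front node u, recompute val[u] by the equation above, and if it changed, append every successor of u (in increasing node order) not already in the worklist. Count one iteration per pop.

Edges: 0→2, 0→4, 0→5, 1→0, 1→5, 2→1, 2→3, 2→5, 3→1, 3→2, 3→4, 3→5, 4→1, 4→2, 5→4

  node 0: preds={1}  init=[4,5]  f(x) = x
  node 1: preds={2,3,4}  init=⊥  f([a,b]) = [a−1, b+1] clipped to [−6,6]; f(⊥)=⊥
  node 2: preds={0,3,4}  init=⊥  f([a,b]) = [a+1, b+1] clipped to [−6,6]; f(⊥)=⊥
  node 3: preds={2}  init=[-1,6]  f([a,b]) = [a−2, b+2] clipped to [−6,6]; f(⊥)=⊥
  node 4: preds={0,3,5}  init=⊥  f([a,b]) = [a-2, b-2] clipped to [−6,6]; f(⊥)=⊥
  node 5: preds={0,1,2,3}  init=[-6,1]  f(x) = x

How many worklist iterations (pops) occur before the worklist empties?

18

Worklist (18 pops):
  #1 pop 0: in=⊥ → [4,5] (no change)
  #2 pop 1: in=[-1,6] → [-2,6] (was ⊥); enqueue [0]
  #3 pop 2: in=[-1,6] → [0,6] (was ⊥); enqueue [1]
  #4 pop 3: in=[0,6] → [-2,6] (was [-1,6]); enqueue [2]
  #5 pop 4: in=[-6,6] → [-6,4] (was ⊥); enqueue []
  #6 pop 5: in=[-2,6] → [-6,6] (was [-6,1]); enqueue [4]
  #7 pop 0: in=[-2,6] → [-2,6] (was [4,5]); enqueue [5]
  #8 pop 1: in=[-6,6] → [-6,6] (was [-2,6]); enqueue [0]
  #9 pop 2: in=[-6,6] → [-5,6] (was [0,6]); enqueue [1,3]
  #10 pop 4: in=[-6,6] → [-6,4] (no change)
  #11 pop 5: in=[-6,6] → [-6,6] (no change)
  #12 pop 0: in=[-6,6] → [-6,6] (was [-2,6]); enqueue [2,4,5]
  #13 pop 1: in=[-6,6] → [-6,6] (no change)
  #14 pop 3: in=[-5,6] → [-6,6] (was [-2,6]); enqueue [1]
  #15 pop 2: in=[-6,6] → [-5,6] (no change)
  #16 pop 4: in=[-6,6] → [-6,4] (no change)
  #17 pop 5: in=[-6,6] → [-6,6] (no change)
  #18 pop 1: in=[-6,6] → [-6,6] (no change)

Fixpoint:
  val[0] = [-6,6]
  val[1] = [-6,6]
  val[2] = [-5,6]
  val[3] = [-6,6]
  val[4] = [-6,4]
  val[5] = [-6,6]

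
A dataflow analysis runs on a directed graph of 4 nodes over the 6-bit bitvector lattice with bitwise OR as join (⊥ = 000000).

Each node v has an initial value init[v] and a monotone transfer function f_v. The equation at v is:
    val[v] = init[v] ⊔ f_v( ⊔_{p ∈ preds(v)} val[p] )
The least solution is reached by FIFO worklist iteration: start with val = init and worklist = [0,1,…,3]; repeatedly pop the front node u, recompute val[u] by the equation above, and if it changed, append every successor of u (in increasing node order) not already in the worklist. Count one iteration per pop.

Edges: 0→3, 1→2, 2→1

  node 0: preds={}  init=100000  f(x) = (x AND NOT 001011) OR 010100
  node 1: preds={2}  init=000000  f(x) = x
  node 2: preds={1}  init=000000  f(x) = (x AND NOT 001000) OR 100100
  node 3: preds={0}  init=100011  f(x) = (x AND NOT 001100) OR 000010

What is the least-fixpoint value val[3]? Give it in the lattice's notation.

Worklist (6 pops):
  #1 pop 0: in=000000 → 110100 (was 100000); enqueue []
  #2 pop 1: in=000000 → 000000 (no change)
  #3 pop 2: in=000000 → 100100 (was 000000); enqueue [1]
  #4 pop 3: in=110100 → 110011 (was 100011); enqueue []
  #5 pop 1: in=100100 → 100100 (was 000000); enqueue [2]
  #6 pop 2: in=100100 → 100100 (no change)

Fixpoint:
  val[0] = 110100
  val[1] = 100100
  val[2] = 100100
  val[3] = 110011

110011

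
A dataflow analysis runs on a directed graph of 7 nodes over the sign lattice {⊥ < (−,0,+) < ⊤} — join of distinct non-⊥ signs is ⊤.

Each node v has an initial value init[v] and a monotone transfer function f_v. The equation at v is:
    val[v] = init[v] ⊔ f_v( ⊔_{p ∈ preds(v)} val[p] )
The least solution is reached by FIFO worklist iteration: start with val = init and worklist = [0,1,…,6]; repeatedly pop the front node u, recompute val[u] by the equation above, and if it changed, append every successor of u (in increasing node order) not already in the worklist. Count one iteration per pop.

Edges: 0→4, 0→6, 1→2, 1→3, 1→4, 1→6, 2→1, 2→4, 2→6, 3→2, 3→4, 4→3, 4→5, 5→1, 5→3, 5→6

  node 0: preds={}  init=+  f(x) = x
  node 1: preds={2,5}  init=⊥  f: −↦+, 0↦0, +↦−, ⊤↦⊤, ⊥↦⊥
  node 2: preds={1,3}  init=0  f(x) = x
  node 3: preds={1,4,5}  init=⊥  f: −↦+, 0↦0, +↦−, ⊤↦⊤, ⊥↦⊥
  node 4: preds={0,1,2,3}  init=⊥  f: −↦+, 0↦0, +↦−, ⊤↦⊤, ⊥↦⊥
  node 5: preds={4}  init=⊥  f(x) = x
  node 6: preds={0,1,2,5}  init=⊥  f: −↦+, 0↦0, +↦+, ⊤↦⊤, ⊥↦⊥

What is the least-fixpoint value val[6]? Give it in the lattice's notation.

Worklist (15 pops):
  #1 pop 0: in=⊥ → + (no change)
  #2 pop 1: in=0 → 0 (was ⊥); enqueue []
  #3 pop 2: in=0 → 0 (no change)
  #4 pop 3: in=0 → 0 (was ⊥); enqueue [2]
  #5 pop 4: in=⊤ → ⊤ (was ⊥); enqueue [3]
  #6 pop 5: in=⊤ → ⊤ (was ⊥); enqueue [1]
  #7 pop 6: in=⊤ → ⊤ (was ⊥); enqueue []
  #8 pop 2: in=0 → 0 (no change)
  #9 pop 3: in=⊤ → ⊤ (was 0); enqueue [2,4]
  #10 pop 1: in=⊤ → ⊤ (was 0); enqueue [3,6]
  #11 pop 2: in=⊤ → ⊤ (was 0); enqueue [1]
  #12 pop 4: in=⊤ → ⊤ (no change)
  #13 pop 3: in=⊤ → ⊤ (no change)
  #14 pop 6: in=⊤ → ⊤ (no change)
  #15 pop 1: in=⊤ → ⊤ (no change)

Fixpoint:
  val[0] = +
  val[1] = ⊤
  val[2] = ⊤
  val[3] = ⊤
  val[4] = ⊤
  val[5] = ⊤
  val[6] = ⊤

⊤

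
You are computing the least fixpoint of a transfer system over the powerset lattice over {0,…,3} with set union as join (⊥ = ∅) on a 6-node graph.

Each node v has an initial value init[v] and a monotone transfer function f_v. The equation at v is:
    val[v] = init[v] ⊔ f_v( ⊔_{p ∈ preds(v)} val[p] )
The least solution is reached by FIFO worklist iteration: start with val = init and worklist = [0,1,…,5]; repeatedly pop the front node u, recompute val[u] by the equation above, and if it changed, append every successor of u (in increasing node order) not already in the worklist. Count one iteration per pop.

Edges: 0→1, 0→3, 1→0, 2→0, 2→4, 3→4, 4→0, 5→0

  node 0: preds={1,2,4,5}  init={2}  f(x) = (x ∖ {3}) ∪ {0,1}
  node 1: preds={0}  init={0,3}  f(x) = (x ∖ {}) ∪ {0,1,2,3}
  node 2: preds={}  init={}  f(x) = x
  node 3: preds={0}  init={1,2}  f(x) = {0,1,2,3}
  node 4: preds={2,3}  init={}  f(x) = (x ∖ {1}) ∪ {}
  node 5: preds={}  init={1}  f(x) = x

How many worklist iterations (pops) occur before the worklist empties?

7

Iteration log — 7 steps:
  step 1. node 0  ⊔preds={0,1,3}  new={0,1,2}  old={2}  +wl: 
  step 2. node 1  ⊔preds={0,1,2}  new={0,1,2,3}  old={0,3}  +wl: 0
  step 3. node 2  ⊔preds={}  new={}  stable
  step 4. node 3  ⊔preds={0,1,2}  new={0,1,2,3}  old={1,2}  +wl: 
  step 5. node 4  ⊔preds={0,1,2,3}  new={0,2,3}  old={}  +wl: 
  step 6. node 5  ⊔preds={}  new={1}  stable
  step 7. node 0  ⊔preds={0,1,2,3}  new={0,1,2}  stable

Least fixpoint reached:
  node 0: {0,1,2}
  node 1: {0,1,2,3}
  node 2: {}
  node 3: {0,1,2,3}
  node 4: {0,2,3}
  node 5: {1}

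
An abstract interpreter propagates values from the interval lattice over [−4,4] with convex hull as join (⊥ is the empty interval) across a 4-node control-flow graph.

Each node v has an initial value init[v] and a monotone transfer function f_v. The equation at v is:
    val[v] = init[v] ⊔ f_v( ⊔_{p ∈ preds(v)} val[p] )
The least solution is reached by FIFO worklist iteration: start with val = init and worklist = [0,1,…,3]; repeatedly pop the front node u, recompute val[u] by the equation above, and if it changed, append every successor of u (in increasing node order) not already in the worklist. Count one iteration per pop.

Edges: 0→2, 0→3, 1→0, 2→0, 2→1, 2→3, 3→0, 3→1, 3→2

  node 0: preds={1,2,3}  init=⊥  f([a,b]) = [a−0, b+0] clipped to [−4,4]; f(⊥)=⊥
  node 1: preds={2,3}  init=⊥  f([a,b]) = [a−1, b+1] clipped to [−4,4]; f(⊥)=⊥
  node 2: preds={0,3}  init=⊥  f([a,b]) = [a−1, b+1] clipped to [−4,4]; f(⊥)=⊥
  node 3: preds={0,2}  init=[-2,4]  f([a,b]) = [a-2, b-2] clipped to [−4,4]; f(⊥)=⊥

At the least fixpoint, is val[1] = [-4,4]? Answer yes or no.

Trace (10 dequeues):
  [1] u=0 | in [-2,4] | out [-2,4] | prev ⊥ | push {}
  [2] u=1 | in [-2,4] | out [-3,4] | prev ⊥ | push {0}
  [3] u=2 | in [-2,4] | out [-3,4] | prev ⊥ | push {1}
  [4] u=3 | in [-3,4] | out [-4,4] | prev [-2,4] | push {2}
  [5] u=0 | in [-4,4] | out [-4,4] | prev [-2,4] | push {3}
  [6] u=1 | in [-4,4] | out [-4,4] | prev [-3,4] | push {0}
  [7] u=2 | in [-4,4] | out [-4,4] | prev [-3,4] | push {1}
  [8] u=3 | in [-4,4] | out [-4,4] | ==
  [9] u=0 | in [-4,4] | out [-4,4] | ==
  [10] u=1 | in [-4,4] | out [-4,4] | ==

Converged values:
  [0] [-4,4]
  [1] [-4,4]
  [2] [-4,4]
  [3] [-4,4]

yes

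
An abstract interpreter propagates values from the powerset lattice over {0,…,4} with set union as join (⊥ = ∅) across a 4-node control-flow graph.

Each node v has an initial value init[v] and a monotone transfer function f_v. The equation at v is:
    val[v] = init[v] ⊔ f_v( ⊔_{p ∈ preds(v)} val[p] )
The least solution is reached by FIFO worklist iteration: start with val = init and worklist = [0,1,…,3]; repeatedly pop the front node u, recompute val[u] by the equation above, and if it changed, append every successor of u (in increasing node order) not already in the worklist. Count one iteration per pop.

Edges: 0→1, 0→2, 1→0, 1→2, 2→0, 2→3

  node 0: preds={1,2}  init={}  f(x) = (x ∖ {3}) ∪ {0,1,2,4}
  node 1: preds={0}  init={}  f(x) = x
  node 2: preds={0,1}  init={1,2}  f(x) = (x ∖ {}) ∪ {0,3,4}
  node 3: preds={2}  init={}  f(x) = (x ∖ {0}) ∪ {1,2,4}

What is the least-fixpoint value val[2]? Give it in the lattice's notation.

{0,1,2,3,4}

Iteration log — 5 steps:
  step 1. node 0  ⊔preds={1,2}  new={0,1,2,4}  old={}  +wl: 
  step 2. node 1  ⊔preds={0,1,2,4}  new={0,1,2,4}  old={}  +wl: 0
  step 3. node 2  ⊔preds={0,1,2,4}  new={0,1,2,3,4}  old={1,2}  +wl: 
  step 4. node 3  ⊔preds={0,1,2,3,4}  new={1,2,3,4}  old={}  +wl: 
  step 5. node 0  ⊔preds={0,1,2,3,4}  new={0,1,2,4}  stable

Least fixpoint reached:
  node 0: {0,1,2,4}
  node 1: {0,1,2,4}
  node 2: {0,1,2,3,4}
  node 3: {1,2,3,4}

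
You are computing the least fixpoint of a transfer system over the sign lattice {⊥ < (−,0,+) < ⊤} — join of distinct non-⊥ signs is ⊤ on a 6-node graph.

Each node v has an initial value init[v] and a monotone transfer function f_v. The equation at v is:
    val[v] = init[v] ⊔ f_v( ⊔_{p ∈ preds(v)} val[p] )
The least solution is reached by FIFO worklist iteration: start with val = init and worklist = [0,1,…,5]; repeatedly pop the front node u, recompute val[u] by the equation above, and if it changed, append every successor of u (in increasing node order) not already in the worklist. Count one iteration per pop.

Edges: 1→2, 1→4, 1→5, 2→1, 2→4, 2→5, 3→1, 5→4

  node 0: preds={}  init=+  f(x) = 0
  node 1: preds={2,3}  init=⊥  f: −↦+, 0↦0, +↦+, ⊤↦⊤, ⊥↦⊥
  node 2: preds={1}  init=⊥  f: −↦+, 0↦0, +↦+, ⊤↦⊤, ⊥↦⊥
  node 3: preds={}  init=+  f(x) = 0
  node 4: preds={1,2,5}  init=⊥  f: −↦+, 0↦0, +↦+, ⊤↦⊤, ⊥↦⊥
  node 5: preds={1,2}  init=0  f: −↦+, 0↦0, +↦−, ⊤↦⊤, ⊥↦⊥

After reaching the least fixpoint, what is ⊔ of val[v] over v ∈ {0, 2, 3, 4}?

Trace (12 dequeues):
  [1] u=0 | in ⊥ | out ⊤ | prev + | push {}
  [2] u=1 | in + | out + | prev ⊥ | push {}
  [3] u=2 | in + | out + | prev ⊥ | push {1}
  [4] u=3 | in ⊥ | out ⊤ | prev + | push {}
  [5] u=4 | in ⊤ | out ⊤ | prev ⊥ | push {}
  [6] u=5 | in + | out ⊤ | prev 0 | push {4}
  [7] u=1 | in ⊤ | out ⊤ | prev + | push {2,5}
  [8] u=4 | in ⊤ | out ⊤ | ==
  [9] u=2 | in ⊤ | out ⊤ | prev + | push {1,4}
  [10] u=5 | in ⊤ | out ⊤ | ==
  [11] u=1 | in ⊤ | out ⊤ | ==
  [12] u=4 | in ⊤ | out ⊤ | ==

Converged values:
  [0] ⊤
  [1] ⊤
  [2] ⊤
  [3] ⊤
  [4] ⊤
  [5] ⊤

⊤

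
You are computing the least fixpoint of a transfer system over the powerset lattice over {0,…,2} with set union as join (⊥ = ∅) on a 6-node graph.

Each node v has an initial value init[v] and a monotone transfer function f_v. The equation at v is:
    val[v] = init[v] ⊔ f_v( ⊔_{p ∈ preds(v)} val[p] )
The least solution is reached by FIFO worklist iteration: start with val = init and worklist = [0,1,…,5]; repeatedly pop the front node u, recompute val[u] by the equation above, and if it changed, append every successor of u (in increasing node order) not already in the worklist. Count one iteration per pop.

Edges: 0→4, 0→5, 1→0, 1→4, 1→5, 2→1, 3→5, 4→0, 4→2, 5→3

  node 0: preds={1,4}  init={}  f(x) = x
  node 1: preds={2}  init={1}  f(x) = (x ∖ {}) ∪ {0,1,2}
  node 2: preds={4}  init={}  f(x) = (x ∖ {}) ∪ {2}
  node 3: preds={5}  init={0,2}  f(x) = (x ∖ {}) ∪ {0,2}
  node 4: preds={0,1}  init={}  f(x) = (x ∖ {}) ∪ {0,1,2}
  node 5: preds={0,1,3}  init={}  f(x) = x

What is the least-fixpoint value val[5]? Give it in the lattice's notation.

Worklist (13 pops):
  #1 pop 0: in={1} → {1} (was {}); enqueue []
  #2 pop 1: in={} → {0,1,2} (was {1}); enqueue [0]
  #3 pop 2: in={} → {2} (was {}); enqueue [1]
  #4 pop 3: in={} → {0,2} (no change)
  #5 pop 4: in={0,1,2} → {0,1,2} (was {}); enqueue [2]
  #6 pop 5: in={0,1,2} → {0,1,2} (was {}); enqueue [3]
  #7 pop 0: in={0,1,2} → {0,1,2} (was {1}); enqueue [4,5]
  #8 pop 1: in={2} → {0,1,2} (no change)
  #9 pop 2: in={0,1,2} → {0,1,2} (was {2}); enqueue [1]
  #10 pop 3: in={0,1,2} → {0,1,2} (was {0,2}); enqueue []
  #11 pop 4: in={0,1,2} → {0,1,2} (no change)
  #12 pop 5: in={0,1,2} → {0,1,2} (no change)
  #13 pop 1: in={0,1,2} → {0,1,2} (no change)

Fixpoint:
  val[0] = {0,1,2}
  val[1] = {0,1,2}
  val[2] = {0,1,2}
  val[3] = {0,1,2}
  val[4] = {0,1,2}
  val[5] = {0,1,2}

{0,1,2}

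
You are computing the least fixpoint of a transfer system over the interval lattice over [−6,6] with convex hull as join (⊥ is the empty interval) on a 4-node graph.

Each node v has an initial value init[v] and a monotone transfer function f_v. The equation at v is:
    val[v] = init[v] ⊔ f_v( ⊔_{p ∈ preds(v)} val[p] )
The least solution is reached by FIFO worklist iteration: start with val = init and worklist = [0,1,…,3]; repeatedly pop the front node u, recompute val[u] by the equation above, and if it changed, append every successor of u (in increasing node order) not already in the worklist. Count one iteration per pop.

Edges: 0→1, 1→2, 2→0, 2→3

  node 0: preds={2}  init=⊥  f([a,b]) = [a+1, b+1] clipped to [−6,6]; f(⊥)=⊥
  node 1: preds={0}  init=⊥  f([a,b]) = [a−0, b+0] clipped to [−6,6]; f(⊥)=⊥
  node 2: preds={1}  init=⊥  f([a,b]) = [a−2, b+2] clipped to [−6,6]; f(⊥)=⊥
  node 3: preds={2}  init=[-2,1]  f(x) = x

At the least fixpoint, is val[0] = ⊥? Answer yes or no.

Trace (4 dequeues):
  [1] u=0 | in ⊥ | out ⊥ | ==
  [2] u=1 | in ⊥ | out ⊥ | ==
  [3] u=2 | in ⊥ | out ⊥ | ==
  [4] u=3 | in ⊥ | out [-2,1] | ==

Converged values:
  [0] ⊥
  [1] ⊥
  [2] ⊥
  [3] [-2,1]

yes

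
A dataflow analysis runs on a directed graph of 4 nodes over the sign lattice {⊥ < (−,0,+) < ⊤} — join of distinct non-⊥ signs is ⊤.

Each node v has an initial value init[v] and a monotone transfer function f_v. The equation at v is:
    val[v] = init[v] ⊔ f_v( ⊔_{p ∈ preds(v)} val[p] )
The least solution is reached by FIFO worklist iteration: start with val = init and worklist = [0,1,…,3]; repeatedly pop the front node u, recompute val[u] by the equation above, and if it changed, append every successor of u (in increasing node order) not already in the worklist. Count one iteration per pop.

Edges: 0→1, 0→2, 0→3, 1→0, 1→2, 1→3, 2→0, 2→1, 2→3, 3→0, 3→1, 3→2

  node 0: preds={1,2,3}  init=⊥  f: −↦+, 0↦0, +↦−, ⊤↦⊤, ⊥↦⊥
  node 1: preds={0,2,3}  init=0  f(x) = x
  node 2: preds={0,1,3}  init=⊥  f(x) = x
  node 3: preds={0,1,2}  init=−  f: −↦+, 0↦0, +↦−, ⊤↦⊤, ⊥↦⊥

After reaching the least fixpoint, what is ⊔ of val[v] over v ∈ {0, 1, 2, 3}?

Trace (7 dequeues):
  [1] u=0 | in ⊤ | out ⊤ | prev ⊥ | push {}
  [2] u=1 | in ⊤ | out ⊤ | prev 0 | push {0}
  [3] u=2 | in ⊤ | out ⊤ | prev ⊥ | push {1}
  [4] u=3 | in ⊤ | out ⊤ | prev − | push {2}
  [5] u=0 | in ⊤ | out ⊤ | ==
  [6] u=1 | in ⊤ | out ⊤ | ==
  [7] u=2 | in ⊤ | out ⊤ | ==

Converged values:
  [0] ⊤
  [1] ⊤
  [2] ⊤
  [3] ⊤

⊤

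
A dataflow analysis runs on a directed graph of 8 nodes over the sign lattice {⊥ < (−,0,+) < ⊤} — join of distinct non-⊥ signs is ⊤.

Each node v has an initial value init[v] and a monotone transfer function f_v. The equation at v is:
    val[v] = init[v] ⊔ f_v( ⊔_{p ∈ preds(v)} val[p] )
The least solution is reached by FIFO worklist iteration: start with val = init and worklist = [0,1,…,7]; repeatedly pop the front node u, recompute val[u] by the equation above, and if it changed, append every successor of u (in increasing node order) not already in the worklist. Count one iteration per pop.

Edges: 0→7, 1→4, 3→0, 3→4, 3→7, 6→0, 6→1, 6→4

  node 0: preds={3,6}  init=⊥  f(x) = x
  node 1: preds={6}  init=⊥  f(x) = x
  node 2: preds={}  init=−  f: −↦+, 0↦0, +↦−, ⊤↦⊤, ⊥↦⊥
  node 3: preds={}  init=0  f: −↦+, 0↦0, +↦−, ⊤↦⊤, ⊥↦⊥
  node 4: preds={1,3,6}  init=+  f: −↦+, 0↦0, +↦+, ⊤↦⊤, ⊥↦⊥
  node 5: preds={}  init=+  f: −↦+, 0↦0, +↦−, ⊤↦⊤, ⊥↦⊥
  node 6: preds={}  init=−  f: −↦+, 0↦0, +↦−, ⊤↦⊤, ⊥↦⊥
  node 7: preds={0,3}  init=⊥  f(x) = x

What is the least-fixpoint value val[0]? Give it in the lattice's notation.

Trace (8 dequeues):
  [1] u=0 | in ⊤ | out ⊤ | prev ⊥ | push {}
  [2] u=1 | in − | out − | prev ⊥ | push {}
  [3] u=2 | in ⊥ | out − | ==
  [4] u=3 | in ⊥ | out 0 | ==
  [5] u=4 | in ⊤ | out ⊤ | prev + | push {}
  [6] u=5 | in ⊥ | out + | ==
  [7] u=6 | in ⊥ | out − | ==
  [8] u=7 | in ⊤ | out ⊤ | prev ⊥ | push {}

Converged values:
  [0] ⊤
  [1] −
  [2] −
  [3] 0
  [4] ⊤
  [5] +
  [6] −
  [7] ⊤

⊤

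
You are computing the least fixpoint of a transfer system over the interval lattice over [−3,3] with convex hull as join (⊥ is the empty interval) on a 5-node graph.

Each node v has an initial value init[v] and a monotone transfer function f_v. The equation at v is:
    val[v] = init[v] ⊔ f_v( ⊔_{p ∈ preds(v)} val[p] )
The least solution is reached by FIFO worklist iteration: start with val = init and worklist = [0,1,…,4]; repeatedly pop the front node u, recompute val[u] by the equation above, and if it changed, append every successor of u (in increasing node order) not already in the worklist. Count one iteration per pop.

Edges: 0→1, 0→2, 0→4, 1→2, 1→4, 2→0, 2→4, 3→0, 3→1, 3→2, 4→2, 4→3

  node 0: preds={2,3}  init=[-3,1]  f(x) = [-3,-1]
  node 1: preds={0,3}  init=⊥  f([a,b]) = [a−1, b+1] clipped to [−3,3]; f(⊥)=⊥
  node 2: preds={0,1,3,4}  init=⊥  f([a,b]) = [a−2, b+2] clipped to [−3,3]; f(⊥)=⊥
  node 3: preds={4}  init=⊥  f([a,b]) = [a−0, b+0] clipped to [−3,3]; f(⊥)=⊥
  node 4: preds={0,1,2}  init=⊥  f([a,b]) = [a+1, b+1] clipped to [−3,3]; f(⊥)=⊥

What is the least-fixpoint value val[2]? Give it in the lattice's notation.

Worklist (12 pops):
  #1 pop 0: in=⊥ → [-3,1] (no change)
  #2 pop 1: in=[-3,1] → [-3,2] (was ⊥); enqueue []
  #3 pop 2: in=[-3,2] → [-3,3] (was ⊥); enqueue [0]
  #4 pop 3: in=⊥ → ⊥ (no change)
  #5 pop 4: in=[-3,3] → [-2,3] (was ⊥); enqueue [2,3]
  #6 pop 0: in=[-3,3] → [-3,1] (no change)
  #7 pop 2: in=[-3,3] → [-3,3] (no change)
  #8 pop 3: in=[-2,3] → [-2,3] (was ⊥); enqueue [0,1,2]
  #9 pop 0: in=[-3,3] → [-3,1] (no change)
  #10 pop 1: in=[-3,3] → [-3,3] (was [-3,2]); enqueue [4]
  #11 pop 2: in=[-3,3] → [-3,3] (no change)
  #12 pop 4: in=[-3,3] → [-2,3] (no change)

Fixpoint:
  val[0] = [-3,1]
  val[1] = [-3,3]
  val[2] = [-3,3]
  val[3] = [-2,3]
  val[4] = [-2,3]

[-3,3]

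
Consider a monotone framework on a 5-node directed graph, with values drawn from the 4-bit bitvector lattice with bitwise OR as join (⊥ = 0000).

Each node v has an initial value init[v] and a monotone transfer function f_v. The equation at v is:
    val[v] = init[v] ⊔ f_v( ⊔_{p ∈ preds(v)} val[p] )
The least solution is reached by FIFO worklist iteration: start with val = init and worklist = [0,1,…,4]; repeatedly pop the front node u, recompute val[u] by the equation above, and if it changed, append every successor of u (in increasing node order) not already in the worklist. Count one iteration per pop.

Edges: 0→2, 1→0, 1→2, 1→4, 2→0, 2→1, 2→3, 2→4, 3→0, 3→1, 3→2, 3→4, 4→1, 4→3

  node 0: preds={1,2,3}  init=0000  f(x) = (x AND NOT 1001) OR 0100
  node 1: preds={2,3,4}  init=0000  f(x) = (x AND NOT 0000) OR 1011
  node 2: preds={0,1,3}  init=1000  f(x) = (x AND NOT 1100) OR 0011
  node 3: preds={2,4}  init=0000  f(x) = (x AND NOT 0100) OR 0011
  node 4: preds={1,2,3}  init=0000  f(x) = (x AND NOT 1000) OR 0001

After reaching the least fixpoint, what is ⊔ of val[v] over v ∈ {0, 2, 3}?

1111

Worklist (9 pops):
  #1 pop 0: in=1000 → 0100 (was 0000); enqueue []
  #2 pop 1: in=1000 → 1011 (was 0000); enqueue [0]
  #3 pop 2: in=1111 → 1011 (was 1000); enqueue [1]
  #4 pop 3: in=1011 → 1011 (was 0000); enqueue [2]
  #5 pop 4: in=1011 → 0011 (was 0000); enqueue [3]
  #6 pop 0: in=1011 → 0110 (was 0100); enqueue []
  #7 pop 1: in=1011 → 1011 (no change)
  #8 pop 2: in=1111 → 1011 (no change)
  #9 pop 3: in=1011 → 1011 (no change)

Fixpoint:
  val[0] = 0110
  val[1] = 1011
  val[2] = 1011
  val[3] = 1011
  val[4] = 0011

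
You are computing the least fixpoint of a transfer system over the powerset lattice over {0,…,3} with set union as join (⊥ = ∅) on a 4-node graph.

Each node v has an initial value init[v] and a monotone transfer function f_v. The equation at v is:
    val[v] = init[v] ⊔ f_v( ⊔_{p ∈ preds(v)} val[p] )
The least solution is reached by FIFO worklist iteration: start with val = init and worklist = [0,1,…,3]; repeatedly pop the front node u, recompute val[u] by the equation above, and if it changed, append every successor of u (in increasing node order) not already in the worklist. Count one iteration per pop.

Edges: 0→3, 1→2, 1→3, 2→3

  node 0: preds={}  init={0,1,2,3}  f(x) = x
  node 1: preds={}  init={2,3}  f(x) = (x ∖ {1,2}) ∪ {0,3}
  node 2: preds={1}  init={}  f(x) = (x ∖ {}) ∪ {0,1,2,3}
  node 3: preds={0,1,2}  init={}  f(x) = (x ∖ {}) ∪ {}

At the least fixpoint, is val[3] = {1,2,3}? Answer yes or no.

Iteration log — 4 steps:
  step 1. node 0  ⊔preds={}  new={0,1,2,3}  stable
  step 2. node 1  ⊔preds={}  new={0,2,3}  old={2,3}  +wl: 
  step 3. node 2  ⊔preds={0,2,3}  new={0,1,2,3}  old={}  +wl: 
  step 4. node 3  ⊔preds={0,1,2,3}  new={0,1,2,3}  old={}  +wl: 

Least fixpoint reached:
  node 0: {0,1,2,3}
  node 1: {0,2,3}
  node 2: {0,1,2,3}
  node 3: {0,1,2,3}

no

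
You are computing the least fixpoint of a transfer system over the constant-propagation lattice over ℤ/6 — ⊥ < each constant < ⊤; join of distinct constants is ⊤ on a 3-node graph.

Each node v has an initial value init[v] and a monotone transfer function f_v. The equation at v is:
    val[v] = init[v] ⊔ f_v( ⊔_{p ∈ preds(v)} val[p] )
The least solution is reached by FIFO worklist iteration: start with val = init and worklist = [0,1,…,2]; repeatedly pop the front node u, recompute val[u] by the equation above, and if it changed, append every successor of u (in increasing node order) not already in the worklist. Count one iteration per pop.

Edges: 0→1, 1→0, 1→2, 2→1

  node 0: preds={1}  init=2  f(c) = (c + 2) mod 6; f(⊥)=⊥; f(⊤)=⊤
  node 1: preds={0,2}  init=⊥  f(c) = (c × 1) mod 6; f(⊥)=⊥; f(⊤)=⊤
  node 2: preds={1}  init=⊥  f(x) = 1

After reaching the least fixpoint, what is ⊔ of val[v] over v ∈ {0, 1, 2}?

Worklist (7 pops):
  #1 pop 0: in=⊥ → 2 (no change)
  #2 pop 1: in=2 → 2 (was ⊥); enqueue [0]
  #3 pop 2: in=2 → 1 (was ⊥); enqueue [1]
  #4 pop 0: in=2 → ⊤ (was 2); enqueue []
  #5 pop 1: in=⊤ → ⊤ (was 2); enqueue [0,2]
  #6 pop 0: in=⊤ → ⊤ (no change)
  #7 pop 2: in=⊤ → 1 (no change)

Fixpoint:
  val[0] = ⊤
  val[1] = ⊤
  val[2] = 1

⊤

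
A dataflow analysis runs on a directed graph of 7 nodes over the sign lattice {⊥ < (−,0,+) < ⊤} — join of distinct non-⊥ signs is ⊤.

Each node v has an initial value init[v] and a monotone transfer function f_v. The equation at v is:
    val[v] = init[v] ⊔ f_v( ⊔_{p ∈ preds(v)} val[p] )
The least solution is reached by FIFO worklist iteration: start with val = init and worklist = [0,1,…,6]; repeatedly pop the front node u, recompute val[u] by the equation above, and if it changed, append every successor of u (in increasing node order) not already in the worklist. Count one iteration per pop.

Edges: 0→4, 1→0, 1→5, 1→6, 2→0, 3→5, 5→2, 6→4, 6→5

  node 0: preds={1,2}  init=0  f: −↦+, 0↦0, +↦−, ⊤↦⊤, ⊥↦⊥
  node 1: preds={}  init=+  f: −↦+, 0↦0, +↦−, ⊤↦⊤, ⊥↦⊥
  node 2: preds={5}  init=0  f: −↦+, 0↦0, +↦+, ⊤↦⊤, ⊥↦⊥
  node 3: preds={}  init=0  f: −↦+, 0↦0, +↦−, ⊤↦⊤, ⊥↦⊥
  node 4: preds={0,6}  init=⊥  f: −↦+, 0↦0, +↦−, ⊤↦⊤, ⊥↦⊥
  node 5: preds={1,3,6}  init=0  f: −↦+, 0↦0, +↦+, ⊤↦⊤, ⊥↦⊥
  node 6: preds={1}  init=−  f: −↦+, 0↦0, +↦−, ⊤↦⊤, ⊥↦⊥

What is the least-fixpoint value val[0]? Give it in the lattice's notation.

Iteration log — 9 steps:
  step 1. node 0  ⊔preds=⊤  new=⊤  old=0  +wl: 
  step 2. node 1  ⊔preds=⊥  new=+  stable
  step 3. node 2  ⊔preds=0  new=0  stable
  step 4. node 3  ⊔preds=⊥  new=0  stable
  step 5. node 4  ⊔preds=⊤  new=⊤  old=⊥  +wl: 
  step 6. node 5  ⊔preds=⊤  new=⊤  old=0  +wl: 2
  step 7. node 6  ⊔preds=+  new=−  stable
  step 8. node 2  ⊔preds=⊤  new=⊤  old=0  +wl: 0
  step 9. node 0  ⊔preds=⊤  new=⊤  stable

Least fixpoint reached:
  node 0: ⊤
  node 1: +
  node 2: ⊤
  node 3: 0
  node 4: ⊤
  node 5: ⊤
  node 6: −

⊤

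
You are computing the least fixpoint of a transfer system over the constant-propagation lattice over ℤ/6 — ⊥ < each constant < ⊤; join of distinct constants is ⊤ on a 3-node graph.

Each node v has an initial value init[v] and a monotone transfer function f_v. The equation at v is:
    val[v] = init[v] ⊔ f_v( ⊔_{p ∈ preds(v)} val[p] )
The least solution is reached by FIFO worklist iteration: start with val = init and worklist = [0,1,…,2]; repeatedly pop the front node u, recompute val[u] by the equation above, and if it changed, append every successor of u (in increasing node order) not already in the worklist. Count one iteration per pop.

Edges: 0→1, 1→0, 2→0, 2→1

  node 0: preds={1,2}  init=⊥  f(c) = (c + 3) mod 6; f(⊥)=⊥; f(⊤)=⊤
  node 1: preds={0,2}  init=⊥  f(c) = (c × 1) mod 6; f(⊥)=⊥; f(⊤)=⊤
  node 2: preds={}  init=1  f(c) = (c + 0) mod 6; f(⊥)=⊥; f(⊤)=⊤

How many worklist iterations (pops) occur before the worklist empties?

5

Iteration log — 5 steps:
  step 1. node 0  ⊔preds=1  new=4  old=⊥  +wl: 
  step 2. node 1  ⊔preds=⊤  new=⊤  old=⊥  +wl: 0
  step 3. node 2  ⊔preds=⊥  new=1  stable
  step 4. node 0  ⊔preds=⊤  new=⊤  old=4  +wl: 1
  step 5. node 1  ⊔preds=⊤  new=⊤  stable

Least fixpoint reached:
  node 0: ⊤
  node 1: ⊤
  node 2: 1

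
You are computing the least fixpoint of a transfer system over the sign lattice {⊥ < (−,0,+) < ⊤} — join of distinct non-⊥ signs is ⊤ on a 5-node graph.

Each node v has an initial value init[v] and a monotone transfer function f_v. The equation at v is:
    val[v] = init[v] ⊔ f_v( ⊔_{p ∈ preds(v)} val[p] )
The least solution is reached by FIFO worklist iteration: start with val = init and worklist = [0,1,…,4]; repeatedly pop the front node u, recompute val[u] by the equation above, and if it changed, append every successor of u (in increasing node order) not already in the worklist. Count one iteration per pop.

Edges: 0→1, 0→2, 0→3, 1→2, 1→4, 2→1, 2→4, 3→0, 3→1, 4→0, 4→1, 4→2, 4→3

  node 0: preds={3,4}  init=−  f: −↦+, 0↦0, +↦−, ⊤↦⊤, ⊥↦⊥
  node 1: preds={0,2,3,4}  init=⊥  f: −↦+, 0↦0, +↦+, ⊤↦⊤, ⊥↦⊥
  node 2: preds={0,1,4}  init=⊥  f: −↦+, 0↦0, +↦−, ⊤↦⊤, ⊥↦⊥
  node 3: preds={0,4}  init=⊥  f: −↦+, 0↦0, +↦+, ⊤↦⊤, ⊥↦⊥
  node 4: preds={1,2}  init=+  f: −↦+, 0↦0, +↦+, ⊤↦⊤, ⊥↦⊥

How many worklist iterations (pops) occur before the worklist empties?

10

Trace (10 dequeues):
  [1] u=0 | in + | out − | ==
  [2] u=1 | in ⊤ | out ⊤ | prev ⊥ | push {}
  [3] u=2 | in ⊤ | out ⊤ | prev ⊥ | push {1}
  [4] u=3 | in ⊤ | out ⊤ | prev ⊥ | push {0}
  [5] u=4 | in ⊤ | out ⊤ | prev + | push {2,3}
  [6] u=1 | in ⊤ | out ⊤ | ==
  [7] u=0 | in ⊤ | out ⊤ | prev − | push {1}
  [8] u=2 | in ⊤ | out ⊤ | ==
  [9] u=3 | in ⊤ | out ⊤ | ==
  [10] u=1 | in ⊤ | out ⊤ | ==

Converged values:
  [0] ⊤
  [1] ⊤
  [2] ⊤
  [3] ⊤
  [4] ⊤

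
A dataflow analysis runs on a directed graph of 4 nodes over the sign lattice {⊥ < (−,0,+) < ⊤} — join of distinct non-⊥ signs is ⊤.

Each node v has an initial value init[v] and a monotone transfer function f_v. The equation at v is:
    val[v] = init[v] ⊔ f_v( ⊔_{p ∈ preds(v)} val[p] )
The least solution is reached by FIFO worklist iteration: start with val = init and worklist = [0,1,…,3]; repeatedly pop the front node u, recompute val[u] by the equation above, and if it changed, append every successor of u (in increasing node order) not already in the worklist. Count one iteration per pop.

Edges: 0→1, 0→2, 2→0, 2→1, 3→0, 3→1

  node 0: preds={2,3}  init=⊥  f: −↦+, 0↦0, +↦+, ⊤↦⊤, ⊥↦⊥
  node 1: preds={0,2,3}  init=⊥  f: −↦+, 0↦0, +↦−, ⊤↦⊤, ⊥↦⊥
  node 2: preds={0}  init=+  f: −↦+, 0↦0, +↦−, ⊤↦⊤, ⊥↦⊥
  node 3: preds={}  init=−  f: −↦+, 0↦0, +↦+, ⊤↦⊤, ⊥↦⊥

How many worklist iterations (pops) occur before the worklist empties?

Worklist (6 pops):
  #1 pop 0: in=⊤ → ⊤ (was ⊥); enqueue []
  #2 pop 1: in=⊤ → ⊤ (was ⊥); enqueue []
  #3 pop 2: in=⊤ → ⊤ (was +); enqueue [0,1]
  #4 pop 3: in=⊥ → − (no change)
  #5 pop 0: in=⊤ → ⊤ (no change)
  #6 pop 1: in=⊤ → ⊤ (no change)

Fixpoint:
  val[0] = ⊤
  val[1] = ⊤
  val[2] = ⊤
  val[3] = −

6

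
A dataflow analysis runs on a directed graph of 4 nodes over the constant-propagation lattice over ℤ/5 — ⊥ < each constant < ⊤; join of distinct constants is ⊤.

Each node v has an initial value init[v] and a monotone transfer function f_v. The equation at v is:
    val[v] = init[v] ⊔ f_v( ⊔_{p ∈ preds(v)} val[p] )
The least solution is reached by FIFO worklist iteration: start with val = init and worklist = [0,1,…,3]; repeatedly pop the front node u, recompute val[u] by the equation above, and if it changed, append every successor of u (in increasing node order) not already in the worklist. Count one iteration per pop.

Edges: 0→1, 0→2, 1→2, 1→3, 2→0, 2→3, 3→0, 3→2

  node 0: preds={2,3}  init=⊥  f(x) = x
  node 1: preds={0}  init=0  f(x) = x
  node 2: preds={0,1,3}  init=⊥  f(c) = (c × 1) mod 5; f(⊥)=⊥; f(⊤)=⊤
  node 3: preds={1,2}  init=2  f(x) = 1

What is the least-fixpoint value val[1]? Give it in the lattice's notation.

⊤

Trace (7 dequeues):
  [1] u=0 | in 2 | out 2 | prev ⊥ | push {}
  [2] u=1 | in 2 | out ⊤ | prev 0 | push {}
  [3] u=2 | in ⊤ | out ⊤ | prev ⊥ | push {0}
  [4] u=3 | in ⊤ | out ⊤ | prev 2 | push {2}
  [5] u=0 | in ⊤ | out ⊤ | prev 2 | push {1}
  [6] u=2 | in ⊤ | out ⊤ | ==
  [7] u=1 | in ⊤ | out ⊤ | ==

Converged values:
  [0] ⊤
  [1] ⊤
  [2] ⊤
  [3] ⊤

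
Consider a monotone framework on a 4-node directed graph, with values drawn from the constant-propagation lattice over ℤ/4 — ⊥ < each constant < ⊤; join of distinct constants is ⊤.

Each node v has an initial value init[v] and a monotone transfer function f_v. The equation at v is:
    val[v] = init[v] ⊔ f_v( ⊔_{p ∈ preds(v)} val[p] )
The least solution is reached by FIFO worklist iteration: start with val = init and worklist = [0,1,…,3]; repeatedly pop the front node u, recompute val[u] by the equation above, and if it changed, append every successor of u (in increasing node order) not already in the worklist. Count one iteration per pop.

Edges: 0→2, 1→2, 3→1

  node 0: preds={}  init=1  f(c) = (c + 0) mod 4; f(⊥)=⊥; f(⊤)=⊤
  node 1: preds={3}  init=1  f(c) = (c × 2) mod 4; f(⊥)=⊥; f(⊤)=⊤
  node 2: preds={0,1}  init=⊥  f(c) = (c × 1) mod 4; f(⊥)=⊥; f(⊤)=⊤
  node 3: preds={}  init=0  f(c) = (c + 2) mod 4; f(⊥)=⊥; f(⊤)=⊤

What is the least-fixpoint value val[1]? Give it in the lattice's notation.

⊤

Iteration log — 4 steps:
  step 1. node 0  ⊔preds=⊥  new=1  stable
  step 2. node 1  ⊔preds=0  new=⊤  old=1  +wl: 
  step 3. node 2  ⊔preds=⊤  new=⊤  old=⊥  +wl: 
  step 4. node 3  ⊔preds=⊥  new=0  stable

Least fixpoint reached:
  node 0: 1
  node 1: ⊤
  node 2: ⊤
  node 3: 0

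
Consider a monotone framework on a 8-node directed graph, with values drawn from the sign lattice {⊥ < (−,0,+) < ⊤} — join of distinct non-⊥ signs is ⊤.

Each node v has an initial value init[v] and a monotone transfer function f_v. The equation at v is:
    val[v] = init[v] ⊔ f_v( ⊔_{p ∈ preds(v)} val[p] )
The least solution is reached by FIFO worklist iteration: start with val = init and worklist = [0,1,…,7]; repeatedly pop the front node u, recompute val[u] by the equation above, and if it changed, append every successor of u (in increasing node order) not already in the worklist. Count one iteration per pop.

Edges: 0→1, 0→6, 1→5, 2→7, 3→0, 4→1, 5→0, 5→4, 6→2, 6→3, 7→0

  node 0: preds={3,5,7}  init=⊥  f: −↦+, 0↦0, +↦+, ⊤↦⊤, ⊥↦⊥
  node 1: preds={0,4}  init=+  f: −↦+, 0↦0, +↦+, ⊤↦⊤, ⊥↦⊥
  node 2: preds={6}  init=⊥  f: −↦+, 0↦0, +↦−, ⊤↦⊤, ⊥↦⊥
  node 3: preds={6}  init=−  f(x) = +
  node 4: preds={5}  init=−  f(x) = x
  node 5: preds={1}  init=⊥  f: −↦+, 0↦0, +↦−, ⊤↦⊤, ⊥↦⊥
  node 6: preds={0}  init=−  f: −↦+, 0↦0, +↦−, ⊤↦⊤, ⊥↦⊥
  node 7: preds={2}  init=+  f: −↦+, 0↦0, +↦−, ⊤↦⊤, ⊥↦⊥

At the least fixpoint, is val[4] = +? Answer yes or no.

no

Iteration log — 14 steps:
  step 1. node 0  ⊔preds=⊤  new=⊤  old=⊥  +wl: 
  step 2. node 1  ⊔preds=⊤  new=⊤  old=+  +wl: 
  step 3. node 2  ⊔preds=−  new=+  old=⊥  +wl: 
  step 4. node 3  ⊔preds=−  new=⊤  old=−  +wl: 0
  step 5. node 4  ⊔preds=⊥  new=−  stable
  step 6. node 5  ⊔preds=⊤  new=⊤  old=⊥  +wl: 4
  step 7. node 6  ⊔preds=⊤  new=⊤  old=−  +wl: 2,3
  step 8. node 7  ⊔preds=+  new=⊤  old=+  +wl: 
  step 9. node 0  ⊔preds=⊤  new=⊤  stable
  step 10. node 4  ⊔preds=⊤  new=⊤  old=−  +wl: 1
  step 11. node 2  ⊔preds=⊤  new=⊤  old=+  +wl: 7
  step 12. node 3  ⊔preds=⊤  new=⊤  stable
  step 13. node 1  ⊔preds=⊤  new=⊤  stable
  step 14. node 7  ⊔preds=⊤  new=⊤  stable

Least fixpoint reached:
  node 0: ⊤
  node 1: ⊤
  node 2: ⊤
  node 3: ⊤
  node 4: ⊤
  node 5: ⊤
  node 6: ⊤
  node 7: ⊤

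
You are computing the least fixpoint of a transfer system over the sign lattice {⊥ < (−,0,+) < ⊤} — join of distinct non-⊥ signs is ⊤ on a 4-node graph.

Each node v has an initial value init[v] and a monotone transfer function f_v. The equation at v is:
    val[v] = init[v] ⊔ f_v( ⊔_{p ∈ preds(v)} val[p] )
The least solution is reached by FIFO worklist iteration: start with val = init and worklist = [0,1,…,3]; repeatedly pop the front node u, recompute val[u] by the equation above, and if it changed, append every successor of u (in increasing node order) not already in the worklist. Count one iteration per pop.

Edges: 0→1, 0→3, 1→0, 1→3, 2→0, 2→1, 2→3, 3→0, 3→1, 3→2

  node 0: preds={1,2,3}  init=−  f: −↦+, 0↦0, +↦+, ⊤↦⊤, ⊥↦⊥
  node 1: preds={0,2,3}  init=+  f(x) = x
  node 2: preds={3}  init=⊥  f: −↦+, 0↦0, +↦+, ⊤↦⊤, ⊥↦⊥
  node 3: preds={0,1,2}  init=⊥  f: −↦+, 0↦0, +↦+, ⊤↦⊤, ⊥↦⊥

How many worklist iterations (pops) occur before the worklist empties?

Worklist (10 pops):
  #1 pop 0: in=+ → ⊤ (was −); enqueue []
  #2 pop 1: in=⊤ → ⊤ (was +); enqueue [0]
  #3 pop 2: in=⊥ → ⊥ (no change)
  #4 pop 3: in=⊤ → ⊤ (was ⊥); enqueue [1,2]
  #5 pop 0: in=⊤ → ⊤ (no change)
  #6 pop 1: in=⊤ → ⊤ (no change)
  #7 pop 2: in=⊤ → ⊤ (was ⊥); enqueue [0,1,3]
  #8 pop 0: in=⊤ → ⊤ (no change)
  #9 pop 1: in=⊤ → ⊤ (no change)
  #10 pop 3: in=⊤ → ⊤ (no change)

Fixpoint:
  val[0] = ⊤
  val[1] = ⊤
  val[2] = ⊤
  val[3] = ⊤

10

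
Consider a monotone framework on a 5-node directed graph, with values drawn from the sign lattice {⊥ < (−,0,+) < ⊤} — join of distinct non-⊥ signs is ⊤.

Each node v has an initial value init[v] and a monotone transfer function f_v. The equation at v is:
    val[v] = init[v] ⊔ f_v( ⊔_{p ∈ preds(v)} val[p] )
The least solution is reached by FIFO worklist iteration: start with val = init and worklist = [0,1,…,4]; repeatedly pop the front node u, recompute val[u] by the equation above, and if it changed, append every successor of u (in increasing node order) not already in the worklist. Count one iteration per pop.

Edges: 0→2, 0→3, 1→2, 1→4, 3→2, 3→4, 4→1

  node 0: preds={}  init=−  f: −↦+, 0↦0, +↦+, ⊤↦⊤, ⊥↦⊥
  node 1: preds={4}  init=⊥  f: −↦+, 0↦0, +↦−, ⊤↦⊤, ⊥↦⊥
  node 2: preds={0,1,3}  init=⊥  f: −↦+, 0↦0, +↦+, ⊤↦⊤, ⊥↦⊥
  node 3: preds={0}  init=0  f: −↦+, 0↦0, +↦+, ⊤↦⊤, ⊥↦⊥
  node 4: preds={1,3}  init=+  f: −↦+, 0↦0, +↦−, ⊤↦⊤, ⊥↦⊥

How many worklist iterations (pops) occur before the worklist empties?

9

Iteration log — 9 steps:
  step 1. node 0  ⊔preds=⊥  new=−  stable
  step 2. node 1  ⊔preds=+  new=−  old=⊥  +wl: 
  step 3. node 2  ⊔preds=⊤  new=⊤  old=⊥  +wl: 
  step 4. node 3  ⊔preds=−  new=⊤  old=0  +wl: 2
  step 5. node 4  ⊔preds=⊤  new=⊤  old=+  +wl: 1
  step 6. node 2  ⊔preds=⊤  new=⊤  stable
  step 7. node 1  ⊔preds=⊤  new=⊤  old=−  +wl: 2,4
  step 8. node 2  ⊔preds=⊤  new=⊤  stable
  step 9. node 4  ⊔preds=⊤  new=⊤  stable

Least fixpoint reached:
  node 0: −
  node 1: ⊤
  node 2: ⊤
  node 3: ⊤
  node 4: ⊤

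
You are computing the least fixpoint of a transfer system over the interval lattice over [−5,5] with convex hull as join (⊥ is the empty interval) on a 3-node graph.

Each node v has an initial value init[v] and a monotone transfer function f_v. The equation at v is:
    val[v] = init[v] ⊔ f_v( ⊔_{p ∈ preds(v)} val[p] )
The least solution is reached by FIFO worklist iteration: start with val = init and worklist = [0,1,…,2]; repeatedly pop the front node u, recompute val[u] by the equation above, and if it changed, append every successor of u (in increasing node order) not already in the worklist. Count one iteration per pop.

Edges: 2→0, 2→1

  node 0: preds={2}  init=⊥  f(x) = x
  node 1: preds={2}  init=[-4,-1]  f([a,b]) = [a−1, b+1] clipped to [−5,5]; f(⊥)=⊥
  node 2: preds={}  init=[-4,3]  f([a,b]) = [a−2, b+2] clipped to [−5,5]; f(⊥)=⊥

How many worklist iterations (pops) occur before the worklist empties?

3

Worklist (3 pops):
  #1 pop 0: in=[-4,3] → [-4,3] (was ⊥); enqueue []
  #2 pop 1: in=[-4,3] → [-5,4] (was [-4,-1]); enqueue []
  #3 pop 2: in=⊥ → [-4,3] (no change)

Fixpoint:
  val[0] = [-4,3]
  val[1] = [-5,4]
  val[2] = [-4,3]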